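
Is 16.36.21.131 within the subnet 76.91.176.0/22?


Subnet network: 76.91.176.0
Test IP AND mask: 16.36.20.0
No, 16.36.21.131 is not in 76.91.176.0/22


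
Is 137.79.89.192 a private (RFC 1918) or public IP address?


RFC 1918 private ranges:
  10.0.0.0/8 (10.0.0.0 - 10.255.255.255)
  172.16.0.0/12 (172.16.0.0 - 172.31.255.255)
  192.168.0.0/16 (192.168.0.0 - 192.168.255.255)
Public (not in any RFC 1918 range)


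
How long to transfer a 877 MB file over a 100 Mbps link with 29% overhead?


Effective throughput = 100 * (1 - 29/100) = 71 Mbps
File size in Mb = 877 * 8 = 7016 Mb
Time = 7016 / 71
Time = 98.8169 seconds


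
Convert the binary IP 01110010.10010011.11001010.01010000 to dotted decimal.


01110010 = 114
10010011 = 147
11001010 = 202
01010000 = 80
IP: 114.147.202.80


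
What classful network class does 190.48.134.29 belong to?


First octet: 190
Binary: 10111110
10xxxxxx -> Class B (128-191)
Class B, default mask 255.255.0.0 (/16)


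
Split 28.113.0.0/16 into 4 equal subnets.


New prefix = 16 + 2 = 18
Each subnet has 16384 addresses
  28.113.0.0/18
  28.113.64.0/18
  28.113.128.0/18
  28.113.192.0/18
Subnets: 28.113.0.0/18, 28.113.64.0/18, 28.113.128.0/18, 28.113.192.0/18


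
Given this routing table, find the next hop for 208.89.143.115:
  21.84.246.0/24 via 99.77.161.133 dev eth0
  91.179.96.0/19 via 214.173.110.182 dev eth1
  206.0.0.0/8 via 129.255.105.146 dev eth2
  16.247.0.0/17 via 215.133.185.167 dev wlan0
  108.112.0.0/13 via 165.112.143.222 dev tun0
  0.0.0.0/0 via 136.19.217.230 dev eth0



Longest prefix match for 208.89.143.115:
  /24 21.84.246.0: no
  /19 91.179.96.0: no
  /8 206.0.0.0: no
  /17 16.247.0.0: no
  /13 108.112.0.0: no
  /0 0.0.0.0: MATCH
Selected: next-hop 136.19.217.230 via eth0 (matched /0)


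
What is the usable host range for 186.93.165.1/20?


Network: 186.93.160.0
Broadcast: 186.93.175.255
First usable = network + 1
Last usable = broadcast - 1
Range: 186.93.160.1 to 186.93.175.254


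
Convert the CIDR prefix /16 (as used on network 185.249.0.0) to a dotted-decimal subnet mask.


/16 means 16 network bits, 16 host bits
Binary: 11111111111111110000000000000000
Mask: 255.255.0.0


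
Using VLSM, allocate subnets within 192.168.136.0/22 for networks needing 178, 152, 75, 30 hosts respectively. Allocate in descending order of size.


178 hosts -> /24 (254 usable): 192.168.136.0/24
152 hosts -> /24 (254 usable): 192.168.137.0/24
75 hosts -> /25 (126 usable): 192.168.138.0/25
30 hosts -> /27 (30 usable): 192.168.138.128/27
Allocation: 192.168.136.0/24 (178 hosts, 254 usable); 192.168.137.0/24 (152 hosts, 254 usable); 192.168.138.0/25 (75 hosts, 126 usable); 192.168.138.128/27 (30 hosts, 30 usable)


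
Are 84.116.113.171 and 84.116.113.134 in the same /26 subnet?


Mask: 255.255.255.192
84.116.113.171 AND mask = 84.116.113.128
84.116.113.134 AND mask = 84.116.113.128
Yes, same subnet (84.116.113.128)


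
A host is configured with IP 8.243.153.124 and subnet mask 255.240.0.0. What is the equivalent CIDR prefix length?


Binary: 11111111.11110000.00000000.00000000
Count leading 1s
Prefix: /12


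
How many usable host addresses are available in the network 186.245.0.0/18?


Host bits = 32 - 18 = 14
Total addresses = 2^14 = 16384
Usable = total - 2 (network and broadcast)
Usable hosts: 16382


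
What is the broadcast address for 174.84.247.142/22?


Network: 174.84.244.0/22
Host bits = 10
Set all host bits to 1:
Broadcast: 174.84.247.255


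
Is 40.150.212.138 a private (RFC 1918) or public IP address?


RFC 1918 private ranges:
  10.0.0.0/8 (10.0.0.0 - 10.255.255.255)
  172.16.0.0/12 (172.16.0.0 - 172.31.255.255)
  192.168.0.0/16 (192.168.0.0 - 192.168.255.255)
Public (not in any RFC 1918 range)


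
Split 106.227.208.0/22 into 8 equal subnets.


New prefix = 22 + 3 = 25
Each subnet has 128 addresses
  106.227.208.0/25
  106.227.208.128/25
  106.227.209.0/25
  106.227.209.128/25
  106.227.210.0/25
  106.227.210.128/25
  106.227.211.0/25
  106.227.211.128/25
Subnets: 106.227.208.0/25, 106.227.208.128/25, 106.227.209.0/25, 106.227.209.128/25, 106.227.210.0/25, 106.227.210.128/25, 106.227.211.0/25, 106.227.211.128/25


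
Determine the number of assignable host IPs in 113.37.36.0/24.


Host bits = 32 - 24 = 8
Total addresses = 2^8 = 256
Usable = total - 2 (network and broadcast)
Usable hosts: 254


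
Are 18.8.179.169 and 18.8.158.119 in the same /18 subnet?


Mask: 255.255.192.0
18.8.179.169 AND mask = 18.8.128.0
18.8.158.119 AND mask = 18.8.128.0
Yes, same subnet (18.8.128.0)


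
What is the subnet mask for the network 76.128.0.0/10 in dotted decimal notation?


/10 means 10 network bits, 22 host bits
Binary: 11111111110000000000000000000000
Mask: 255.192.0.0


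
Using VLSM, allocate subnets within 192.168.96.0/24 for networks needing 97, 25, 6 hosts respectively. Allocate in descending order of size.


97 hosts -> /25 (126 usable): 192.168.96.0/25
25 hosts -> /27 (30 usable): 192.168.96.128/27
6 hosts -> /29 (6 usable): 192.168.96.160/29
Allocation: 192.168.96.0/25 (97 hosts, 126 usable); 192.168.96.128/27 (25 hosts, 30 usable); 192.168.96.160/29 (6 hosts, 6 usable)


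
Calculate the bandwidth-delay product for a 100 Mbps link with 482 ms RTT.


BDP = bandwidth * RTT
= 100 Mbps * 482 ms
= 100 * 1e6 * 482 / 1000 bits
= 48200000 bits
= 6025000 bytes
= 5883.7891 KB
BDP = 48200000 bits (6025000 bytes)


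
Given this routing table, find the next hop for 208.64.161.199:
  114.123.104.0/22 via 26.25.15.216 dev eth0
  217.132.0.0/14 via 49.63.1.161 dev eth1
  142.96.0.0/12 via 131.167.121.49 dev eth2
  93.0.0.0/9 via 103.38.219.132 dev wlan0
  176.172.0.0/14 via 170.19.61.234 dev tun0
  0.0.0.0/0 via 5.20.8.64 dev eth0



Longest prefix match for 208.64.161.199:
  /22 114.123.104.0: no
  /14 217.132.0.0: no
  /12 142.96.0.0: no
  /9 93.0.0.0: no
  /14 176.172.0.0: no
  /0 0.0.0.0: MATCH
Selected: next-hop 5.20.8.64 via eth0 (matched /0)


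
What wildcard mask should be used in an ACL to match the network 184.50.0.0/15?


Subnet mask: 255.254.0.0
Wildcard = 255.255.255.255 - subnet mask
255 - 255 = 0
255 - 254 = 1
255 - 0 = 255
255 - 0 = 255
Wildcard: 0.1.255.255


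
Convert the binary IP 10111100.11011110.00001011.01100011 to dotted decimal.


10111100 = 188
11011110 = 222
00001011 = 11
01100011 = 99
IP: 188.222.11.99


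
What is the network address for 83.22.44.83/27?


IP:   01010011.00010110.00101100.01010011
Mask: 11111111.11111111.11111111.11100000
AND operation:
Net:  01010011.00010110.00101100.01000000
Network: 83.22.44.64/27


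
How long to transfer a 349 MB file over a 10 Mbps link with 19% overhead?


Effective throughput = 10 * (1 - 19/100) = 8.1 Mbps
File size in Mb = 349 * 8 = 2792 Mb
Time = 2792 / 8.1
Time = 344.6914 seconds


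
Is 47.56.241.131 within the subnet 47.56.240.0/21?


Subnet network: 47.56.240.0
Test IP AND mask: 47.56.240.0
Yes, 47.56.241.131 is in 47.56.240.0/21


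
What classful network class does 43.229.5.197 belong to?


First octet: 43
Binary: 00101011
0xxxxxxx -> Class A (1-126)
Class A, default mask 255.0.0.0 (/8)


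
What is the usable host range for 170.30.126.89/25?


Network: 170.30.126.0
Broadcast: 170.30.126.127
First usable = network + 1
Last usable = broadcast - 1
Range: 170.30.126.1 to 170.30.126.126


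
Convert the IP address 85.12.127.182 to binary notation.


85 = 01010101
12 = 00001100
127 = 01111111
182 = 10110110
Binary: 01010101.00001100.01111111.10110110


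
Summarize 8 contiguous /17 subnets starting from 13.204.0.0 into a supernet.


Original prefix: /17
Number of subnets: 8 = 2^3
New prefix = 17 - 3 = 14
Supernet: 13.204.0.0/14


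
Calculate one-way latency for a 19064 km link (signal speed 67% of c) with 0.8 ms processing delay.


Speed = 0.67 * 3e5 km/s = 201000 km/s
Propagation delay = 19064 / 201000 = 0.0948 s = 94.8458 ms
Processing delay = 0.8 ms
Total one-way latency = 95.6458 ms


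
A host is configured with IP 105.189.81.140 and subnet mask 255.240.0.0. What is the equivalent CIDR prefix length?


Binary: 11111111.11110000.00000000.00000000
Count leading 1s
Prefix: /12


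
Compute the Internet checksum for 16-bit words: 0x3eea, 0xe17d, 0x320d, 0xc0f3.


Sum all words (with carry folding):
+ 0x3eea = 0x3eea
+ 0xe17d = 0x2068
+ 0x320d = 0x5275
+ 0xc0f3 = 0x1369
One's complement: ~0x1369
Checksum = 0xec96


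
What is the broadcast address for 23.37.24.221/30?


Network: 23.37.24.220/30
Host bits = 2
Set all host bits to 1:
Broadcast: 23.37.24.223


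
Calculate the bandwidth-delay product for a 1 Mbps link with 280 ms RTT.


BDP = bandwidth * RTT
= 1 Mbps * 280 ms
= 1 * 1e6 * 280 / 1000 bits
= 280000 bits
= 35000 bytes
= 34.1797 KB
BDP = 280000 bits (35000 bytes)


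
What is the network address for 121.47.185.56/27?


IP:   01111001.00101111.10111001.00111000
Mask: 11111111.11111111.11111111.11100000
AND operation:
Net:  01111001.00101111.10111001.00100000
Network: 121.47.185.32/27


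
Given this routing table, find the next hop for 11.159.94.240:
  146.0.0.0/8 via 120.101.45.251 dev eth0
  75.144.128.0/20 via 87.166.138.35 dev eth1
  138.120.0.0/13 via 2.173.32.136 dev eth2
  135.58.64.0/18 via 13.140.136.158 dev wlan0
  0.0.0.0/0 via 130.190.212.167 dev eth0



Longest prefix match for 11.159.94.240:
  /8 146.0.0.0: no
  /20 75.144.128.0: no
  /13 138.120.0.0: no
  /18 135.58.64.0: no
  /0 0.0.0.0: MATCH
Selected: next-hop 130.190.212.167 via eth0 (matched /0)


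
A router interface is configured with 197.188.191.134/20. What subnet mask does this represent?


/20 means 20 network bits, 12 host bits
Binary: 11111111111111111111000000000000
Mask: 255.255.240.0


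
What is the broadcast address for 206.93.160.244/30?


Network: 206.93.160.244/30
Host bits = 2
Set all host bits to 1:
Broadcast: 206.93.160.247


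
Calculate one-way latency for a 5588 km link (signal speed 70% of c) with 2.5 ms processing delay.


Speed = 0.7 * 3e5 km/s = 210000 km/s
Propagation delay = 5588 / 210000 = 0.0266 s = 26.6095 ms
Processing delay = 2.5 ms
Total one-way latency = 29.1095 ms


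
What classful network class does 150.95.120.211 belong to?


First octet: 150
Binary: 10010110
10xxxxxx -> Class B (128-191)
Class B, default mask 255.255.0.0 (/16)


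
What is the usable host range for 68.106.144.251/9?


Network: 68.0.0.0
Broadcast: 68.127.255.255
First usable = network + 1
Last usable = broadcast - 1
Range: 68.0.0.1 to 68.127.255.254


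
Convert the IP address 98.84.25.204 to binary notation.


98 = 01100010
84 = 01010100
25 = 00011001
204 = 11001100
Binary: 01100010.01010100.00011001.11001100


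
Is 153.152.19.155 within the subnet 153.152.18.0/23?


Subnet network: 153.152.18.0
Test IP AND mask: 153.152.18.0
Yes, 153.152.19.155 is in 153.152.18.0/23


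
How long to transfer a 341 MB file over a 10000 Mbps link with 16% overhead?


Effective throughput = 10000 * (1 - 16/100) = 8400 Mbps
File size in Mb = 341 * 8 = 2728 Mb
Time = 2728 / 8400
Time = 0.3248 seconds


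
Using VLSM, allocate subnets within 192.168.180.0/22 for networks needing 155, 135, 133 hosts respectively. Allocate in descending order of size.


155 hosts -> /24 (254 usable): 192.168.180.0/24
135 hosts -> /24 (254 usable): 192.168.181.0/24
133 hosts -> /24 (254 usable): 192.168.182.0/24
Allocation: 192.168.180.0/24 (155 hosts, 254 usable); 192.168.181.0/24 (135 hosts, 254 usable); 192.168.182.0/24 (133 hosts, 254 usable)


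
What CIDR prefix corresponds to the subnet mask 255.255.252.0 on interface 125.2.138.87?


Binary: 11111111.11111111.11111100.00000000
Count leading 1s
Prefix: /22


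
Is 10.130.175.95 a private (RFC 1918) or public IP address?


RFC 1918 private ranges:
  10.0.0.0/8 (10.0.0.0 - 10.255.255.255)
  172.16.0.0/12 (172.16.0.0 - 172.31.255.255)
  192.168.0.0/16 (192.168.0.0 - 192.168.255.255)
Private (in 10.0.0.0/8)


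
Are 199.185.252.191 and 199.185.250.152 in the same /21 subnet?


Mask: 255.255.248.0
199.185.252.191 AND mask = 199.185.248.0
199.185.250.152 AND mask = 199.185.248.0
Yes, same subnet (199.185.248.0)


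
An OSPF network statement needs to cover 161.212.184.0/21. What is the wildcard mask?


Subnet mask: 255.255.248.0
Wildcard = 255.255.255.255 - subnet mask
255 - 255 = 0
255 - 255 = 0
255 - 248 = 7
255 - 0 = 255
Wildcard: 0.0.7.255


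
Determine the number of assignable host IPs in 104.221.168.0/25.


Host bits = 32 - 25 = 7
Total addresses = 2^7 = 128
Usable = total - 2 (network and broadcast)
Usable hosts: 126


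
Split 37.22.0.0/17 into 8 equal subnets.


New prefix = 17 + 3 = 20
Each subnet has 4096 addresses
  37.22.0.0/20
  37.22.16.0/20
  37.22.32.0/20
  37.22.48.0/20
  37.22.64.0/20
  37.22.80.0/20
  37.22.96.0/20
  37.22.112.0/20
Subnets: 37.22.0.0/20, 37.22.16.0/20, 37.22.32.0/20, 37.22.48.0/20, 37.22.64.0/20, 37.22.80.0/20, 37.22.96.0/20, 37.22.112.0/20


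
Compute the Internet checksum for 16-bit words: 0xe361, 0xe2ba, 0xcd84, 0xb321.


Sum all words (with carry folding):
+ 0xe361 = 0xe361
+ 0xe2ba = 0xc61c
+ 0xcd84 = 0x93a1
+ 0xb321 = 0x46c3
One's complement: ~0x46c3
Checksum = 0xb93c


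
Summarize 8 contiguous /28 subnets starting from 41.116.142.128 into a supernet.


Original prefix: /28
Number of subnets: 8 = 2^3
New prefix = 28 - 3 = 25
Supernet: 41.116.142.128/25


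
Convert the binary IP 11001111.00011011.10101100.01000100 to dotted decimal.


11001111 = 207
00011011 = 27
10101100 = 172
01000100 = 68
IP: 207.27.172.68


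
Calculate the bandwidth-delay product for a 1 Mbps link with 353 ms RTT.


BDP = bandwidth * RTT
= 1 Mbps * 353 ms
= 1 * 1e6 * 353 / 1000 bits
= 353000 bits
= 44125 bytes
= 43.0908 KB
BDP = 353000 bits (44125 bytes)


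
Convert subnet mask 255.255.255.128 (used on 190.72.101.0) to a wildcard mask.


Subnet mask: 255.255.255.128
Wildcard = 255.255.255.255 - subnet mask
255 - 255 = 0
255 - 255 = 0
255 - 255 = 0
255 - 128 = 127
Wildcard: 0.0.0.127


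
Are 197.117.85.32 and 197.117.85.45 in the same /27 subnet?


Mask: 255.255.255.224
197.117.85.32 AND mask = 197.117.85.32
197.117.85.45 AND mask = 197.117.85.32
Yes, same subnet (197.117.85.32)


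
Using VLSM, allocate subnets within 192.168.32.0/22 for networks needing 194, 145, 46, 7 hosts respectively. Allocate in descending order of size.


194 hosts -> /24 (254 usable): 192.168.32.0/24
145 hosts -> /24 (254 usable): 192.168.33.0/24
46 hosts -> /26 (62 usable): 192.168.34.0/26
7 hosts -> /28 (14 usable): 192.168.34.64/28
Allocation: 192.168.32.0/24 (194 hosts, 254 usable); 192.168.33.0/24 (145 hosts, 254 usable); 192.168.34.0/26 (46 hosts, 62 usable); 192.168.34.64/28 (7 hosts, 14 usable)


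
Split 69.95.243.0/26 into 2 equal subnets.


New prefix = 26 + 1 = 27
Each subnet has 32 addresses
  69.95.243.0/27
  69.95.243.32/27
Subnets: 69.95.243.0/27, 69.95.243.32/27


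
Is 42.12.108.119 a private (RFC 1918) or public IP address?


RFC 1918 private ranges:
  10.0.0.0/8 (10.0.0.0 - 10.255.255.255)
  172.16.0.0/12 (172.16.0.0 - 172.31.255.255)
  192.168.0.0/16 (192.168.0.0 - 192.168.255.255)
Public (not in any RFC 1918 range)


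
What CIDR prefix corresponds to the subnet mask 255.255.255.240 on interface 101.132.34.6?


Binary: 11111111.11111111.11111111.11110000
Count leading 1s
Prefix: /28


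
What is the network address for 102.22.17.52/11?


IP:   01100110.00010110.00010001.00110100
Mask: 11111111.11100000.00000000.00000000
AND operation:
Net:  01100110.00000000.00000000.00000000
Network: 102.0.0.0/11


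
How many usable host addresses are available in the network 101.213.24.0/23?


Host bits = 32 - 23 = 9
Total addresses = 2^9 = 512
Usable = total - 2 (network and broadcast)
Usable hosts: 510


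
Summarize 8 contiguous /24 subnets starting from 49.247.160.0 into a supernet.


Original prefix: /24
Number of subnets: 8 = 2^3
New prefix = 24 - 3 = 21
Supernet: 49.247.160.0/21


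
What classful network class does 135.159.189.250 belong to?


First octet: 135
Binary: 10000111
10xxxxxx -> Class B (128-191)
Class B, default mask 255.255.0.0 (/16)


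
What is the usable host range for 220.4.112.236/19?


Network: 220.4.96.0
Broadcast: 220.4.127.255
First usable = network + 1
Last usable = broadcast - 1
Range: 220.4.96.1 to 220.4.127.254


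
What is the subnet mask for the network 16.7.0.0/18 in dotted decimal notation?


/18 means 18 network bits, 14 host bits
Binary: 11111111111111111100000000000000
Mask: 255.255.192.0


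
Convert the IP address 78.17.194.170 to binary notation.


78 = 01001110
17 = 00010001
194 = 11000010
170 = 10101010
Binary: 01001110.00010001.11000010.10101010


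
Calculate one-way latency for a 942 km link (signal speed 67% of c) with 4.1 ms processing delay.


Speed = 0.67 * 3e5 km/s = 201000 km/s
Propagation delay = 942 / 201000 = 0.0047 s = 4.6866 ms
Processing delay = 4.1 ms
Total one-way latency = 8.7866 ms


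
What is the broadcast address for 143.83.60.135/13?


Network: 143.80.0.0/13
Host bits = 19
Set all host bits to 1:
Broadcast: 143.87.255.255


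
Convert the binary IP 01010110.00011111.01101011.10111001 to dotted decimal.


01010110 = 86
00011111 = 31
01101011 = 107
10111001 = 185
IP: 86.31.107.185


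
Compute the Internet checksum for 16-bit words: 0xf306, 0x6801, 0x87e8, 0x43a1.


Sum all words (with carry folding):
+ 0xf306 = 0xf306
+ 0x6801 = 0x5b08
+ 0x87e8 = 0xe2f0
+ 0x43a1 = 0x2692
One's complement: ~0x2692
Checksum = 0xd96d


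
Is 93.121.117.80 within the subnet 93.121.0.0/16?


Subnet network: 93.121.0.0
Test IP AND mask: 93.121.0.0
Yes, 93.121.117.80 is in 93.121.0.0/16


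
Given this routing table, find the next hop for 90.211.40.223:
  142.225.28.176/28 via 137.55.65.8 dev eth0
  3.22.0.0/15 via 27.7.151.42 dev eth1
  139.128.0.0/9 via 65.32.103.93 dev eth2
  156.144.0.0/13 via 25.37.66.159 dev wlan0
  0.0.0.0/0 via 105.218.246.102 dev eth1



Longest prefix match for 90.211.40.223:
  /28 142.225.28.176: no
  /15 3.22.0.0: no
  /9 139.128.0.0: no
  /13 156.144.0.0: no
  /0 0.0.0.0: MATCH
Selected: next-hop 105.218.246.102 via eth1 (matched /0)


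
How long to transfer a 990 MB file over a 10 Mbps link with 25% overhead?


Effective throughput = 10 * (1 - 25/100) = 7.5 Mbps
File size in Mb = 990 * 8 = 7920 Mb
Time = 7920 / 7.5
Time = 1056 seconds


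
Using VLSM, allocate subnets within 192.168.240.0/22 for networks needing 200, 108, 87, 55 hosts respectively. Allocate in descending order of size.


200 hosts -> /24 (254 usable): 192.168.240.0/24
108 hosts -> /25 (126 usable): 192.168.241.0/25
87 hosts -> /25 (126 usable): 192.168.241.128/25
55 hosts -> /26 (62 usable): 192.168.242.0/26
Allocation: 192.168.240.0/24 (200 hosts, 254 usable); 192.168.241.0/25 (108 hosts, 126 usable); 192.168.241.128/25 (87 hosts, 126 usable); 192.168.242.0/26 (55 hosts, 62 usable)


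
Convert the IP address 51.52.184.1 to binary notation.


51 = 00110011
52 = 00110100
184 = 10111000
1 = 00000001
Binary: 00110011.00110100.10111000.00000001


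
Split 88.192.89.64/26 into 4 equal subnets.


New prefix = 26 + 2 = 28
Each subnet has 16 addresses
  88.192.89.64/28
  88.192.89.80/28
  88.192.89.96/28
  88.192.89.112/28
Subnets: 88.192.89.64/28, 88.192.89.80/28, 88.192.89.96/28, 88.192.89.112/28


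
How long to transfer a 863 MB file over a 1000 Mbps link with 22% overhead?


Effective throughput = 1000 * (1 - 22/100) = 780 Mbps
File size in Mb = 863 * 8 = 6904 Mb
Time = 6904 / 780
Time = 8.8513 seconds


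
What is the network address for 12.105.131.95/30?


IP:   00001100.01101001.10000011.01011111
Mask: 11111111.11111111.11111111.11111100
AND operation:
Net:  00001100.01101001.10000011.01011100
Network: 12.105.131.92/30


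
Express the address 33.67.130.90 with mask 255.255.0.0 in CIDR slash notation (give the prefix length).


Binary: 11111111.11111111.00000000.00000000
Count leading 1s
Prefix: /16


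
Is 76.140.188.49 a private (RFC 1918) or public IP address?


RFC 1918 private ranges:
  10.0.0.0/8 (10.0.0.0 - 10.255.255.255)
  172.16.0.0/12 (172.16.0.0 - 172.31.255.255)
  192.168.0.0/16 (192.168.0.0 - 192.168.255.255)
Public (not in any RFC 1918 range)


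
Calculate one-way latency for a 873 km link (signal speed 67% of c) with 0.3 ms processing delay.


Speed = 0.67 * 3e5 km/s = 201000 km/s
Propagation delay = 873 / 201000 = 0.0043 s = 4.3433 ms
Processing delay = 0.3 ms
Total one-way latency = 4.6433 ms


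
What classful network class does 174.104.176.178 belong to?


First octet: 174
Binary: 10101110
10xxxxxx -> Class B (128-191)
Class B, default mask 255.255.0.0 (/16)


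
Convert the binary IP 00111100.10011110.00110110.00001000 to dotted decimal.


00111100 = 60
10011110 = 158
00110110 = 54
00001000 = 8
IP: 60.158.54.8


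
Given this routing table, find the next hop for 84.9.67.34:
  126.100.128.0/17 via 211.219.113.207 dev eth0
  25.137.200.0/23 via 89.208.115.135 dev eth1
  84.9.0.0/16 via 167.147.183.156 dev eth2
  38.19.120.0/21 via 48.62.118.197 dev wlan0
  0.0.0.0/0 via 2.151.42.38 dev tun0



Longest prefix match for 84.9.67.34:
  /17 126.100.128.0: no
  /23 25.137.200.0: no
  /16 84.9.0.0: MATCH
  /21 38.19.120.0: no
  /0 0.0.0.0: MATCH
Selected: next-hop 167.147.183.156 via eth2 (matched /16)


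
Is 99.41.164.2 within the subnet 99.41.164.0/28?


Subnet network: 99.41.164.0
Test IP AND mask: 99.41.164.0
Yes, 99.41.164.2 is in 99.41.164.0/28


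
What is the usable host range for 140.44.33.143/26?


Network: 140.44.33.128
Broadcast: 140.44.33.191
First usable = network + 1
Last usable = broadcast - 1
Range: 140.44.33.129 to 140.44.33.190


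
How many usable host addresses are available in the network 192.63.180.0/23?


Host bits = 32 - 23 = 9
Total addresses = 2^9 = 512
Usable = total - 2 (network and broadcast)
Usable hosts: 510


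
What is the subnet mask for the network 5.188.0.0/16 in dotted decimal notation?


/16 means 16 network bits, 16 host bits
Binary: 11111111111111110000000000000000
Mask: 255.255.0.0


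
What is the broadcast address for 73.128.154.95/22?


Network: 73.128.152.0/22
Host bits = 10
Set all host bits to 1:
Broadcast: 73.128.155.255


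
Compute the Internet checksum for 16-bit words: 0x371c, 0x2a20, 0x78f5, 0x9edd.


Sum all words (with carry folding):
+ 0x371c = 0x371c
+ 0x2a20 = 0x613c
+ 0x78f5 = 0xda31
+ 0x9edd = 0x790f
One's complement: ~0x790f
Checksum = 0x86f0


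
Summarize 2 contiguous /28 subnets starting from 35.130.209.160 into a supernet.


Original prefix: /28
Number of subnets: 2 = 2^1
New prefix = 28 - 1 = 27
Supernet: 35.130.209.160/27


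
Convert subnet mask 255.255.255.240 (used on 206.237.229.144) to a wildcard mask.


Subnet mask: 255.255.255.240
Wildcard = 255.255.255.255 - subnet mask
255 - 255 = 0
255 - 255 = 0
255 - 255 = 0
255 - 240 = 15
Wildcard: 0.0.0.15


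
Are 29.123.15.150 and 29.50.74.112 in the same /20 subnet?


Mask: 255.255.240.0
29.123.15.150 AND mask = 29.123.0.0
29.50.74.112 AND mask = 29.50.64.0
No, different subnets (29.123.0.0 vs 29.50.64.0)


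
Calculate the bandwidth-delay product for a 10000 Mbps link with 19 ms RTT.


BDP = bandwidth * RTT
= 10000 Mbps * 19 ms
= 10000 * 1e6 * 19 / 1000 bits
= 190000000 bits
= 23750000 bytes
= 23193.3594 KB
BDP = 190000000 bits (23750000 bytes)


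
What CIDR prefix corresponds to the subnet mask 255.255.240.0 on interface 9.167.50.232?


Binary: 11111111.11111111.11110000.00000000
Count leading 1s
Prefix: /20


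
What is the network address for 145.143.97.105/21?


IP:   10010001.10001111.01100001.01101001
Mask: 11111111.11111111.11111000.00000000
AND operation:
Net:  10010001.10001111.01100000.00000000
Network: 145.143.96.0/21


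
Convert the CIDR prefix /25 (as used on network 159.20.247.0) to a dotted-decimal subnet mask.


/25 means 25 network bits, 7 host bits
Binary: 11111111111111111111111110000000
Mask: 255.255.255.128


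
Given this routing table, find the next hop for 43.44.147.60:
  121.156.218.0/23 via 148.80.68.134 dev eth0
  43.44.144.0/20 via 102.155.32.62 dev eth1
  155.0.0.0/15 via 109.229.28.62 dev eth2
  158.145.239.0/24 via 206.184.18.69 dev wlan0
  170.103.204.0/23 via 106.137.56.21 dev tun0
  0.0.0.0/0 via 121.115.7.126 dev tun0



Longest prefix match for 43.44.147.60:
  /23 121.156.218.0: no
  /20 43.44.144.0: MATCH
  /15 155.0.0.0: no
  /24 158.145.239.0: no
  /23 170.103.204.0: no
  /0 0.0.0.0: MATCH
Selected: next-hop 102.155.32.62 via eth1 (matched /20)


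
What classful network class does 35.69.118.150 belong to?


First octet: 35
Binary: 00100011
0xxxxxxx -> Class A (1-126)
Class A, default mask 255.0.0.0 (/8)


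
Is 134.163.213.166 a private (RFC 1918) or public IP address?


RFC 1918 private ranges:
  10.0.0.0/8 (10.0.0.0 - 10.255.255.255)
  172.16.0.0/12 (172.16.0.0 - 172.31.255.255)
  192.168.0.0/16 (192.168.0.0 - 192.168.255.255)
Public (not in any RFC 1918 range)


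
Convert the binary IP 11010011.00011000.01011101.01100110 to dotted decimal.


11010011 = 211
00011000 = 24
01011101 = 93
01100110 = 102
IP: 211.24.93.102


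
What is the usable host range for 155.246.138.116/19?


Network: 155.246.128.0
Broadcast: 155.246.159.255
First usable = network + 1
Last usable = broadcast - 1
Range: 155.246.128.1 to 155.246.159.254


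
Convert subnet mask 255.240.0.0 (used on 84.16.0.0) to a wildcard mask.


Subnet mask: 255.240.0.0
Wildcard = 255.255.255.255 - subnet mask
255 - 255 = 0
255 - 240 = 15
255 - 0 = 255
255 - 0 = 255
Wildcard: 0.15.255.255


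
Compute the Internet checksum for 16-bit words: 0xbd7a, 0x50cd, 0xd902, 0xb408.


Sum all words (with carry folding):
+ 0xbd7a = 0xbd7a
+ 0x50cd = 0x0e48
+ 0xd902 = 0xe74a
+ 0xb408 = 0x9b53
One's complement: ~0x9b53
Checksum = 0x64ac


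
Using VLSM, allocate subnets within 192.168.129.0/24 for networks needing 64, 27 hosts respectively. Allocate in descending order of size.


64 hosts -> /25 (126 usable): 192.168.129.0/25
27 hosts -> /27 (30 usable): 192.168.129.128/27
Allocation: 192.168.129.0/25 (64 hosts, 126 usable); 192.168.129.128/27 (27 hosts, 30 usable)


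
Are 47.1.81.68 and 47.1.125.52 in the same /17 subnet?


Mask: 255.255.128.0
47.1.81.68 AND mask = 47.1.0.0
47.1.125.52 AND mask = 47.1.0.0
Yes, same subnet (47.1.0.0)


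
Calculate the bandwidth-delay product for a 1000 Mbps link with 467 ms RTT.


BDP = bandwidth * RTT
= 1000 Mbps * 467 ms
= 1000 * 1e6 * 467 / 1000 bits
= 467000000 bits
= 58375000 bytes
= 57006.8359 KB
BDP = 467000000 bits (58375000 bytes)


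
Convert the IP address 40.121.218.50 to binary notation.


40 = 00101000
121 = 01111001
218 = 11011010
50 = 00110010
Binary: 00101000.01111001.11011010.00110010


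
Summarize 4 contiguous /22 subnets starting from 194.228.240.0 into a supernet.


Original prefix: /22
Number of subnets: 4 = 2^2
New prefix = 22 - 2 = 20
Supernet: 194.228.240.0/20


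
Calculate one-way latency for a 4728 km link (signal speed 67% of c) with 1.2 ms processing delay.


Speed = 0.67 * 3e5 km/s = 201000 km/s
Propagation delay = 4728 / 201000 = 0.0235 s = 23.5224 ms
Processing delay = 1.2 ms
Total one-way latency = 24.7224 ms


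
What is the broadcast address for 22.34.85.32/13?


Network: 22.32.0.0/13
Host bits = 19
Set all host bits to 1:
Broadcast: 22.39.255.255


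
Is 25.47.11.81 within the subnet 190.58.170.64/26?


Subnet network: 190.58.170.64
Test IP AND mask: 25.47.11.64
No, 25.47.11.81 is not in 190.58.170.64/26


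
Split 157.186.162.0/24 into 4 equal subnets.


New prefix = 24 + 2 = 26
Each subnet has 64 addresses
  157.186.162.0/26
  157.186.162.64/26
  157.186.162.128/26
  157.186.162.192/26
Subnets: 157.186.162.0/26, 157.186.162.64/26, 157.186.162.128/26, 157.186.162.192/26


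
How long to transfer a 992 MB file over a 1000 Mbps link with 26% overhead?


Effective throughput = 1000 * (1 - 26/100) = 740 Mbps
File size in Mb = 992 * 8 = 7936 Mb
Time = 7936 / 740
Time = 10.7243 seconds


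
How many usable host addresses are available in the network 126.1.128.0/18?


Host bits = 32 - 18 = 14
Total addresses = 2^14 = 16384
Usable = total - 2 (network and broadcast)
Usable hosts: 16382


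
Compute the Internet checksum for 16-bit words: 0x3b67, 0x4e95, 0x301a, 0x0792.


Sum all words (with carry folding):
+ 0x3b67 = 0x3b67
+ 0x4e95 = 0x89fc
+ 0x301a = 0xba16
+ 0x0792 = 0xc1a8
One's complement: ~0xc1a8
Checksum = 0x3e57


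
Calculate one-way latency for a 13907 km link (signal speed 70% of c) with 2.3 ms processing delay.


Speed = 0.7 * 3e5 km/s = 210000 km/s
Propagation delay = 13907 / 210000 = 0.0662 s = 66.2238 ms
Processing delay = 2.3 ms
Total one-way latency = 68.5238 ms


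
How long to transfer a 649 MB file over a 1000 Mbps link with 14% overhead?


Effective throughput = 1000 * (1 - 14/100) = 860 Mbps
File size in Mb = 649 * 8 = 5192 Mb
Time = 5192 / 860
Time = 6.0372 seconds


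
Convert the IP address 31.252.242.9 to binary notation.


31 = 00011111
252 = 11111100
242 = 11110010
9 = 00001001
Binary: 00011111.11111100.11110010.00001001


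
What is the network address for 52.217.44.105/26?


IP:   00110100.11011001.00101100.01101001
Mask: 11111111.11111111.11111111.11000000
AND operation:
Net:  00110100.11011001.00101100.01000000
Network: 52.217.44.64/26


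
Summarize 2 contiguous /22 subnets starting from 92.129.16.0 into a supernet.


Original prefix: /22
Number of subnets: 2 = 2^1
New prefix = 22 - 1 = 21
Supernet: 92.129.16.0/21


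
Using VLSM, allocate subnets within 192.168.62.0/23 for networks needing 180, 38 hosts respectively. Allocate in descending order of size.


180 hosts -> /24 (254 usable): 192.168.62.0/24
38 hosts -> /26 (62 usable): 192.168.63.0/26
Allocation: 192.168.62.0/24 (180 hosts, 254 usable); 192.168.63.0/26 (38 hosts, 62 usable)


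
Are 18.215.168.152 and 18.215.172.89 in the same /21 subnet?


Mask: 255.255.248.0
18.215.168.152 AND mask = 18.215.168.0
18.215.172.89 AND mask = 18.215.168.0
Yes, same subnet (18.215.168.0)


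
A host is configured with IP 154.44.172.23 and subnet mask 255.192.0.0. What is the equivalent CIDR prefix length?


Binary: 11111111.11000000.00000000.00000000
Count leading 1s
Prefix: /10


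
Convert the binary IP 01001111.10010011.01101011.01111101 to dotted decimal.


01001111 = 79
10010011 = 147
01101011 = 107
01111101 = 125
IP: 79.147.107.125


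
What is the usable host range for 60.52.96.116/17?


Network: 60.52.0.0
Broadcast: 60.52.127.255
First usable = network + 1
Last usable = broadcast - 1
Range: 60.52.0.1 to 60.52.127.254


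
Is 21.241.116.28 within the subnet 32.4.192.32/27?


Subnet network: 32.4.192.32
Test IP AND mask: 21.241.116.0
No, 21.241.116.28 is not in 32.4.192.32/27


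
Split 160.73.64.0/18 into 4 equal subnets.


New prefix = 18 + 2 = 20
Each subnet has 4096 addresses
  160.73.64.0/20
  160.73.80.0/20
  160.73.96.0/20
  160.73.112.0/20
Subnets: 160.73.64.0/20, 160.73.80.0/20, 160.73.96.0/20, 160.73.112.0/20


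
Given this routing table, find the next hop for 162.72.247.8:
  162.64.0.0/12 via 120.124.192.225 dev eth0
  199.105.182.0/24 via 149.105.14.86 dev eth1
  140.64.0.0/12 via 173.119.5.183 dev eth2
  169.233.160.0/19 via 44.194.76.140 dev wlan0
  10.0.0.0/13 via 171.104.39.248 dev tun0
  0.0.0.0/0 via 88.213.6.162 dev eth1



Longest prefix match for 162.72.247.8:
  /12 162.64.0.0: MATCH
  /24 199.105.182.0: no
  /12 140.64.0.0: no
  /19 169.233.160.0: no
  /13 10.0.0.0: no
  /0 0.0.0.0: MATCH
Selected: next-hop 120.124.192.225 via eth0 (matched /12)


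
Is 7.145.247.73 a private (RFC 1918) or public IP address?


RFC 1918 private ranges:
  10.0.0.0/8 (10.0.0.0 - 10.255.255.255)
  172.16.0.0/12 (172.16.0.0 - 172.31.255.255)
  192.168.0.0/16 (192.168.0.0 - 192.168.255.255)
Public (not in any RFC 1918 range)


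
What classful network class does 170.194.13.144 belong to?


First octet: 170
Binary: 10101010
10xxxxxx -> Class B (128-191)
Class B, default mask 255.255.0.0 (/16)


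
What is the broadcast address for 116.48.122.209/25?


Network: 116.48.122.128/25
Host bits = 7
Set all host bits to 1:
Broadcast: 116.48.122.255


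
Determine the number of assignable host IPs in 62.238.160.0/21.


Host bits = 32 - 21 = 11
Total addresses = 2^11 = 2048
Usable = total - 2 (network and broadcast)
Usable hosts: 2046


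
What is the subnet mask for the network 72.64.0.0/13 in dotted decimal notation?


/13 means 13 network bits, 19 host bits
Binary: 11111111111110000000000000000000
Mask: 255.248.0.0


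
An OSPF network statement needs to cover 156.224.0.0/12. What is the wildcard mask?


Subnet mask: 255.240.0.0
Wildcard = 255.255.255.255 - subnet mask
255 - 255 = 0
255 - 240 = 15
255 - 0 = 255
255 - 0 = 255
Wildcard: 0.15.255.255


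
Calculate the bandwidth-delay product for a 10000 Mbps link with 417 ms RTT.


BDP = bandwidth * RTT
= 10000 Mbps * 417 ms
= 10000 * 1e6 * 417 / 1000 bits
= 4170000000 bits
= 521250000 bytes
= 509033.2031 KB
BDP = 4170000000 bits (521250000 bytes)


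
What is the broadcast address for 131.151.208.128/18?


Network: 131.151.192.0/18
Host bits = 14
Set all host bits to 1:
Broadcast: 131.151.255.255


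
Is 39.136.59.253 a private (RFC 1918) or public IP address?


RFC 1918 private ranges:
  10.0.0.0/8 (10.0.0.0 - 10.255.255.255)
  172.16.0.0/12 (172.16.0.0 - 172.31.255.255)
  192.168.0.0/16 (192.168.0.0 - 192.168.255.255)
Public (not in any RFC 1918 range)


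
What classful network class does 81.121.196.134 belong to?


First octet: 81
Binary: 01010001
0xxxxxxx -> Class A (1-126)
Class A, default mask 255.0.0.0 (/8)


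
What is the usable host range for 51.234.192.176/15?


Network: 51.234.0.0
Broadcast: 51.235.255.255
First usable = network + 1
Last usable = broadcast - 1
Range: 51.234.0.1 to 51.235.255.254


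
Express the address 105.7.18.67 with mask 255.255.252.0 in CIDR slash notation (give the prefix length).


Binary: 11111111.11111111.11111100.00000000
Count leading 1s
Prefix: /22


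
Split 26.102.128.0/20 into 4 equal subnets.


New prefix = 20 + 2 = 22
Each subnet has 1024 addresses
  26.102.128.0/22
  26.102.132.0/22
  26.102.136.0/22
  26.102.140.0/22
Subnets: 26.102.128.0/22, 26.102.132.0/22, 26.102.136.0/22, 26.102.140.0/22


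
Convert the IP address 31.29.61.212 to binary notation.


31 = 00011111
29 = 00011101
61 = 00111101
212 = 11010100
Binary: 00011111.00011101.00111101.11010100


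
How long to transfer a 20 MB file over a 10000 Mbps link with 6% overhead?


Effective throughput = 10000 * (1 - 6/100) = 9400 Mbps
File size in Mb = 20 * 8 = 160 Mb
Time = 160 / 9400
Time = 0.017 seconds


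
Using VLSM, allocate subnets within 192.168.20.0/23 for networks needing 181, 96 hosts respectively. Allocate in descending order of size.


181 hosts -> /24 (254 usable): 192.168.20.0/24
96 hosts -> /25 (126 usable): 192.168.21.0/25
Allocation: 192.168.20.0/24 (181 hosts, 254 usable); 192.168.21.0/25 (96 hosts, 126 usable)


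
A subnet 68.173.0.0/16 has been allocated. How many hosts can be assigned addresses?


Host bits = 32 - 16 = 16
Total addresses = 2^16 = 65536
Usable = total - 2 (network and broadcast)
Usable hosts: 65534


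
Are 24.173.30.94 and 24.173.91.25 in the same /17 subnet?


Mask: 255.255.128.0
24.173.30.94 AND mask = 24.173.0.0
24.173.91.25 AND mask = 24.173.0.0
Yes, same subnet (24.173.0.0)


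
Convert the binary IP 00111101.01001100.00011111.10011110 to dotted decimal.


00111101 = 61
01001100 = 76
00011111 = 31
10011110 = 158
IP: 61.76.31.158


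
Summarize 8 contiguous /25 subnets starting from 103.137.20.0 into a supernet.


Original prefix: /25
Number of subnets: 8 = 2^3
New prefix = 25 - 3 = 22
Supernet: 103.137.20.0/22


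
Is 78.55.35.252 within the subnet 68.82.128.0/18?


Subnet network: 68.82.128.0
Test IP AND mask: 78.55.0.0
No, 78.55.35.252 is not in 68.82.128.0/18


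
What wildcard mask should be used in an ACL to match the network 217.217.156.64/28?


Subnet mask: 255.255.255.240
Wildcard = 255.255.255.255 - subnet mask
255 - 255 = 0
255 - 255 = 0
255 - 255 = 0
255 - 240 = 15
Wildcard: 0.0.0.15


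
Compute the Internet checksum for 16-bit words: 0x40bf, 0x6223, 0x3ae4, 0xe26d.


Sum all words (with carry folding):
+ 0x40bf = 0x40bf
+ 0x6223 = 0xa2e2
+ 0x3ae4 = 0xddc6
+ 0xe26d = 0xc034
One's complement: ~0xc034
Checksum = 0x3fcb


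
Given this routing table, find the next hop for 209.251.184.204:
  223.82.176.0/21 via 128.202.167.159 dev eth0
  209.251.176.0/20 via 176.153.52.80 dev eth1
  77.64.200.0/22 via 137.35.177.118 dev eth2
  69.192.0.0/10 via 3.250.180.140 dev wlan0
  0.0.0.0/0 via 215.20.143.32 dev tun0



Longest prefix match for 209.251.184.204:
  /21 223.82.176.0: no
  /20 209.251.176.0: MATCH
  /22 77.64.200.0: no
  /10 69.192.0.0: no
  /0 0.0.0.0: MATCH
Selected: next-hop 176.153.52.80 via eth1 (matched /20)


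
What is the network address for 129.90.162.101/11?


IP:   10000001.01011010.10100010.01100101
Mask: 11111111.11100000.00000000.00000000
AND operation:
Net:  10000001.01000000.00000000.00000000
Network: 129.64.0.0/11


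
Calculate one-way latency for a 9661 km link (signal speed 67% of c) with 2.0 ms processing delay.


Speed = 0.67 * 3e5 km/s = 201000 km/s
Propagation delay = 9661 / 201000 = 0.0481 s = 48.0647 ms
Processing delay = 2.0 ms
Total one-way latency = 50.0647 ms


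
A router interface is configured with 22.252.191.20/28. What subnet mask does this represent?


/28 means 28 network bits, 4 host bits
Binary: 11111111111111111111111111110000
Mask: 255.255.255.240


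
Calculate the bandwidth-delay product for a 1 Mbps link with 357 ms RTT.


BDP = bandwidth * RTT
= 1 Mbps * 357 ms
= 1 * 1e6 * 357 / 1000 bits
= 357000 bits
= 44625 bytes
= 43.5791 KB
BDP = 357000 bits (44625 bytes)


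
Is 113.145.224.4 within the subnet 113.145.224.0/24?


Subnet network: 113.145.224.0
Test IP AND mask: 113.145.224.0
Yes, 113.145.224.4 is in 113.145.224.0/24


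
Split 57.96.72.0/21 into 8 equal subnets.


New prefix = 21 + 3 = 24
Each subnet has 256 addresses
  57.96.72.0/24
  57.96.73.0/24
  57.96.74.0/24
  57.96.75.0/24
  57.96.76.0/24
  57.96.77.0/24
  57.96.78.0/24
  57.96.79.0/24
Subnets: 57.96.72.0/24, 57.96.73.0/24, 57.96.74.0/24, 57.96.75.0/24, 57.96.76.0/24, 57.96.77.0/24, 57.96.78.0/24, 57.96.79.0/24


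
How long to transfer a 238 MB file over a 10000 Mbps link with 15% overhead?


Effective throughput = 10000 * (1 - 15/100) = 8500 Mbps
File size in Mb = 238 * 8 = 1904 Mb
Time = 1904 / 8500
Time = 0.224 seconds


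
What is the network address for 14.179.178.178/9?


IP:   00001110.10110011.10110010.10110010
Mask: 11111111.10000000.00000000.00000000
AND operation:
Net:  00001110.10000000.00000000.00000000
Network: 14.128.0.0/9


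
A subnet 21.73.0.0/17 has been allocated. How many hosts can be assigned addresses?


Host bits = 32 - 17 = 15
Total addresses = 2^15 = 32768
Usable = total - 2 (network and broadcast)
Usable hosts: 32766


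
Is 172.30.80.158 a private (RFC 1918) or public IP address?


RFC 1918 private ranges:
  10.0.0.0/8 (10.0.0.0 - 10.255.255.255)
  172.16.0.0/12 (172.16.0.0 - 172.31.255.255)
  192.168.0.0/16 (192.168.0.0 - 192.168.255.255)
Private (in 172.16.0.0/12)


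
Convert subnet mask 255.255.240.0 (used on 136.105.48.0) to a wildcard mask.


Subnet mask: 255.255.240.0
Wildcard = 255.255.255.255 - subnet mask
255 - 255 = 0
255 - 255 = 0
255 - 240 = 15
255 - 0 = 255
Wildcard: 0.0.15.255
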